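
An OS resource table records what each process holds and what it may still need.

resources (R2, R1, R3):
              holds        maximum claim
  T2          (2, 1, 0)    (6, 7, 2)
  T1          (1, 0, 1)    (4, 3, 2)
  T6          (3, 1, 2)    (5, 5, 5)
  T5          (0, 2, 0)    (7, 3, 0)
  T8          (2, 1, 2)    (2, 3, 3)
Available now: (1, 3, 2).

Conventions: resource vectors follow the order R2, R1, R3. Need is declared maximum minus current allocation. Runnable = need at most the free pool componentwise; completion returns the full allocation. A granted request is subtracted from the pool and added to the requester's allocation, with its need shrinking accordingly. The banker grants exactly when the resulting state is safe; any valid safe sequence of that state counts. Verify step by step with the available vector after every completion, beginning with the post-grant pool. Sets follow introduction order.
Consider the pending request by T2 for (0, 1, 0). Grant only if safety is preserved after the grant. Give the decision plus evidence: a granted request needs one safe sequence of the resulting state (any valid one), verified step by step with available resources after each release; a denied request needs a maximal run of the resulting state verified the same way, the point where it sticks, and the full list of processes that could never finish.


DENY — the pretend-granted state is unsafe.
Key observation: after T8, T1 the pool peaks at (4, 3, 5), and each blocked process is short somewhere: T2 on R1; T6 on R1; T5 on R2.
Pretend the grant happened; the run T8, T1 goes as far as possible. Walking it through:
  pool = (1, 2, 2)
  T8: need (0, 2, 1) fits (1, 2, 2); releases (2, 1, 2), pool now (3, 3, 4)
  T1: need (3, 3, 1) fits (3, 3, 4); releases (1, 0, 1), pool now (4, 3, 5)
  T2 cannot run: need (4, 5, 2) vs free (4, 3, 5) (insufficient R1)
  T6 cannot run: need (2, 4, 3) vs free (4, 3, 5) (insufficient R1)
  T5 cannot run: need (7, 1, 0) vs free (4, 3, 5) (insufficient R2)
Had the request been granted, T2, T6 and T5 could never finish.


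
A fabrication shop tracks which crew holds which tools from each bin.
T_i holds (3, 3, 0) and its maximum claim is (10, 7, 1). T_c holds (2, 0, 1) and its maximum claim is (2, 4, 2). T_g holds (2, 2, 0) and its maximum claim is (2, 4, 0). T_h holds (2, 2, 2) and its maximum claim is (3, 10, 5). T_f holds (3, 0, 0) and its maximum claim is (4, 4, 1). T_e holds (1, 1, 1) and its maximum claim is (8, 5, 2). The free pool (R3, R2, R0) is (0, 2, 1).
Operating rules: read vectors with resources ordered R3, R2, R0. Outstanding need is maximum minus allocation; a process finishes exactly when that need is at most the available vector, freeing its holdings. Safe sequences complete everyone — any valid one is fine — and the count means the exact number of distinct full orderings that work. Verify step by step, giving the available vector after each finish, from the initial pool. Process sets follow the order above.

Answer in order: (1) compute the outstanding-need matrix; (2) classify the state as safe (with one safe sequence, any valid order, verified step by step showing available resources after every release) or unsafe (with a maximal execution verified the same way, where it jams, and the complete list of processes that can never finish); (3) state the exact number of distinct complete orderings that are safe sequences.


(1) Outstanding need per process (order R3, R2, R0):
  T_i: (7, 4, 1)
  T_c: (0, 4, 1)
  T_g: (0, 2, 0)
  T_h: (1, 8, 3)
  T_f: (1, 4, 1)
  T_e: (7, 4, 1)
(2) SAFE, for example via the order T_g, T_c, T_f, T_e, T_i, T_h.
Key observation: T_g marks the first exact bind of the order: its need (0, 2, 0) fits the free (0, 2, 1) with zero slack on a requested resource.
Check, step by step:
  pool = (0, 2, 1)
  run T_g (needs (0, 2, 0), free (0, 2, 1)); after release of (2, 2, 0) the pool is (2, 4, 1)
  run T_c (needs (0, 4, 1), free (2, 4, 1)); after release of (2, 0, 1) the pool is (4, 4, 2)
  run T_f (needs (1, 4, 1), free (4, 4, 2)); after release of (3, 0, 0) the pool is (7, 4, 2)
  run T_e (needs (7, 4, 1), free (7, 4, 2)); after release of (1, 1, 1) the pool is (8, 5, 3)
  run T_i (needs (7, 4, 1), free (8, 5, 3)); after release of (3, 3, 0) the pool is (11, 8, 3)
  run T_h (needs (1, 8, 3), free (11, 8, 3)); after release of (2, 2, 2) the pool is (13, 10, 5)
(3) Precisely 4 of the possible complete orderings are safe sequences.


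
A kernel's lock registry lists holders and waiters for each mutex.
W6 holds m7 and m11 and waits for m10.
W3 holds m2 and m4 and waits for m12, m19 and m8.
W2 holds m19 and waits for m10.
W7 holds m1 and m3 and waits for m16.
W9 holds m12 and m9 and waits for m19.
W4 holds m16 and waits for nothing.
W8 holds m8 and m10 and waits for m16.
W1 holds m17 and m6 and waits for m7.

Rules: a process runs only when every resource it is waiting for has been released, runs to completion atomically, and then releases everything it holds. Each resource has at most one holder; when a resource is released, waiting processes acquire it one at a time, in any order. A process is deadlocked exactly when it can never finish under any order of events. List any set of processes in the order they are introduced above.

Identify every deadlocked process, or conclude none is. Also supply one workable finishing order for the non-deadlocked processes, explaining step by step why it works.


Nothing here is deadlocked.
Key observation: the wait graph is acyclic; completion cascades from the unblocked processes through everyone else.
A valid finishing order for the others: W4, W8, W2, W7, W6, W9, W1, W3.
Verifying each step:
  W4: no waits; runs immediately, freeing m16
  run W8 (all its waits — m16 — are resolved); releases m8 and m10
  run W2 (all its waits — m10 — are resolved); releases m19
  run W7 (all its waits — m16 — are resolved); releases m1 and m3
  run W6 (all its waits — m10 — are resolved); releases m7 and m11
  run W9 (all its waits — m19 — are resolved); releases m12 and m9
  run W1 (all its waits — m7 — are resolved); releases m17 and m6
  run W3 (all its waits — m12, m19 and m8 — are resolved); releases m2 and m4


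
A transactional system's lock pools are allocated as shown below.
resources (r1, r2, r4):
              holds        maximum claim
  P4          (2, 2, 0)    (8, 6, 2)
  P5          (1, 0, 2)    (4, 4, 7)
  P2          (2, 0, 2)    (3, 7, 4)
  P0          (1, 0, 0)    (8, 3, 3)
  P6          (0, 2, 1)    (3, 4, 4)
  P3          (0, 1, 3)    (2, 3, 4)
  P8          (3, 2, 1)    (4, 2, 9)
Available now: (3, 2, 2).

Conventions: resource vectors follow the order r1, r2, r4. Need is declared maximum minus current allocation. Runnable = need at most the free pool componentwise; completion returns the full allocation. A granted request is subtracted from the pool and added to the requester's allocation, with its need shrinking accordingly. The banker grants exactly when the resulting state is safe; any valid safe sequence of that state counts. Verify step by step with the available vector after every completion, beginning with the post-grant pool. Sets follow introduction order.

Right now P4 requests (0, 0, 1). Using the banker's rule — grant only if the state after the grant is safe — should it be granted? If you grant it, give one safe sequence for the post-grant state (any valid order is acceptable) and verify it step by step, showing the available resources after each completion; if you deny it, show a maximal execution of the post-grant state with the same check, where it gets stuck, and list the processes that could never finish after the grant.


DENY: after the grant no complete ordering would exist.
Key observation: after P3, P6, P5 the pool peaks at (4, 5, 7), and each blocked process is short somewhere: P4 on r1; P2 on r2; P0 on r1; P8 on r4.
Pretend the grant happened; the run P3, P6, P5 goes as far as possible. Step-by-step check:
  pool = (3, 2, 1)
  P3: need (2, 2, 1) fits (3, 2, 1); releases (0, 1, 3), pool now (3, 3, 4)
  P6: need (3, 2, 3) fits (3, 3, 4); releases (0, 2, 1), pool now (3, 5, 5)
  P5: need (3, 4, 5) fits (3, 5, 5); releases (1, 0, 2), pool now (4, 5, 7)
  P4 cannot run: need (6, 4, 1) vs free (4, 5, 7) (insufficient r1)
  P2 cannot run: need (1, 7, 2) vs free (4, 5, 7) (insufficient r2)
  P0 cannot run: need (7, 3, 3) vs free (4, 5, 7) (insufficient r1)
  P8 cannot run: need (1, 0, 8) vs free (4, 5, 7) (insufficient r4)
Had the request been granted, P4, P2, P0 and P8 could never finish.


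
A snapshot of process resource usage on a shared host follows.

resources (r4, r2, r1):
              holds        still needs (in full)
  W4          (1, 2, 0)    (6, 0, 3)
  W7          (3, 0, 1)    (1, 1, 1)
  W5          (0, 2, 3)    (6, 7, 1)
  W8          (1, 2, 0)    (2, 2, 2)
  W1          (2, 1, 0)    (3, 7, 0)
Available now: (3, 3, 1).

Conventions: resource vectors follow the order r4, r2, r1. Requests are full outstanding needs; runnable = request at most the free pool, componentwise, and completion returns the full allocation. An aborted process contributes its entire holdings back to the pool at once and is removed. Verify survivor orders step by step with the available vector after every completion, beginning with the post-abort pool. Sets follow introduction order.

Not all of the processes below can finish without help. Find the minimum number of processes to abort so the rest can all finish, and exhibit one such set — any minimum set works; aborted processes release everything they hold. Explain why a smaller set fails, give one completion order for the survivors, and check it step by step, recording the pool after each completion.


Abort W4.
Key observation: the deadlocked W5 becomes finishable only because W4 released (1, 2, 0); it completes at step 3 below.
No smaller set exists: with zero aborts the deadlock remains.
The survivors complete as W7, W8, W5, W1. Walking it through (starting from the post-abort pool):
  pool = (4, 5, 1)
  run W7 (needs (1, 1, 1), free (4, 5, 1)); after release of (3, 0, 1) the pool is (7, 5, 2)
  run W8 (needs (2, 2, 2), free (7, 5, 2)); after release of (1, 2, 0) the pool is (8, 7, 2)
  run W5 (needs (6, 7, 1), free (8, 7, 2)); after release of (0, 2, 3) the pool is (8, 9, 5)
  run W1 (needs (3, 7, 0), free (8, 9, 5)); after release of (2, 1, 0) the pool is (10, 10, 5)


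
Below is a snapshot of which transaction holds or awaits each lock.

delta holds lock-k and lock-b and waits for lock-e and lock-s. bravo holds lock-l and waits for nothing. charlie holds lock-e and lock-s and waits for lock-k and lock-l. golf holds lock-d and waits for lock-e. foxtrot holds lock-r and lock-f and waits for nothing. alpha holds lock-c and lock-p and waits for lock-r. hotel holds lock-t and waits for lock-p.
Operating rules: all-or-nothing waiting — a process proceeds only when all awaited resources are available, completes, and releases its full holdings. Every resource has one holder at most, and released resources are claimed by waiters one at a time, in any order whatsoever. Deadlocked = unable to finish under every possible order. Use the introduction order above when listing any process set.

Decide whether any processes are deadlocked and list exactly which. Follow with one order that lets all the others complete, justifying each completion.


Deadlocked: delta, charlie and golf.
Key observation: the wait chain closes on itself along delta -> charlie -> delta; golf waits into the deadlock from upstream.
One completion order for the rest: foxtrot, alpha, hotel, bravo.
Verifying each step:
  run foxtrot (it waits on nothing); releases lock-r and lock-f
  alpha waits on lock-r — all released -> runs and releases lock-c and lock-p
  hotel waits on lock-p — all released -> runs and releases lock-t
  run bravo (it waits on nothing); releases lock-l


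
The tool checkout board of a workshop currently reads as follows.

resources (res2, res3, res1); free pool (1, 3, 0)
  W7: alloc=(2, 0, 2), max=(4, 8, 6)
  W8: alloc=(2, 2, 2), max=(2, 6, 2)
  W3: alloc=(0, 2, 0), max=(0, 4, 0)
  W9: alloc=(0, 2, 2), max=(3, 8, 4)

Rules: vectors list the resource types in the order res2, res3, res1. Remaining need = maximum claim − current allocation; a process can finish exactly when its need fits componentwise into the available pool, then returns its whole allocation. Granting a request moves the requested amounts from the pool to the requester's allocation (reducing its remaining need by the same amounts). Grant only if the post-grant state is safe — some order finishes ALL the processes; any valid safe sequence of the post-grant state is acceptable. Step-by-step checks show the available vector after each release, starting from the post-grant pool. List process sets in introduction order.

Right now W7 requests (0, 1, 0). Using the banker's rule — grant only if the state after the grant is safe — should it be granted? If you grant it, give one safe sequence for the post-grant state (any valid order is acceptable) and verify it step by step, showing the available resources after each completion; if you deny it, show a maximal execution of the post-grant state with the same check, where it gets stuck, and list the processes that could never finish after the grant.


GRANT: granting preserves safety; a valid post-grant sequence is W3, W8, W9, W7.
Key observation: the transfer keeps a workable pool ((1, 2, 0)); W3 starts the safe sequence.
Step-by-step check of the post-grant state:
  pool = (1, 2, 0)
  W3: need (0, 2, 0) fits (1, 2, 0); releases (0, 2, 0), pool now (1, 4, 0)
  W8: need (0, 4, 0) fits (1, 4, 0); releases (2, 2, 2), pool now (3, 6, 2)
  W9: need (3, 6, 2) fits (3, 6, 2); releases (0, 2, 2), pool now (3, 8, 4)
  W7: need (2, 7, 4) fits (3, 8, 4); releases (2, 1, 2), pool now (5, 9, 6)


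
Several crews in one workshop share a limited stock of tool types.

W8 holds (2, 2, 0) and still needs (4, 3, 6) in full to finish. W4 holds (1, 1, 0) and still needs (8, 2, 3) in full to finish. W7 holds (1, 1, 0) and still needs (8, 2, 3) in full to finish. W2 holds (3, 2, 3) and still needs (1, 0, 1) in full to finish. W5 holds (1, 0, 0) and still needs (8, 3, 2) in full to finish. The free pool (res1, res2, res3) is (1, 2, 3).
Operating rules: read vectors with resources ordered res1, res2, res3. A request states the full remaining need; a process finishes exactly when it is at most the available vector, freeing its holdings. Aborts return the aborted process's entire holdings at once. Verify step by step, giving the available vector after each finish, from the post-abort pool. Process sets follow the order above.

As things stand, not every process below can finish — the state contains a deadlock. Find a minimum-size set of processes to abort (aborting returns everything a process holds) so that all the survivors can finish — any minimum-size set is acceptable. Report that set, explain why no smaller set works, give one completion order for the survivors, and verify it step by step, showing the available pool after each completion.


Minimum abort set: W4 and W5.
Key observation: the returned (2, 1, 0) from W4 and W5 is what brings W7 — unrunnable before, under any order — into play at step 3.
No one abort is enough; case by case: W8 alone leaves W4 blocked (short on res1); W4 alone leaves W7 blocked (short on res1); W7 alone leaves W4 blocked (short on res1); W2 alone leaves W4 blocked (short on res1); W5 alone leaves W4 blocked (short on res1).
The survivors complete as W2, W8, W7. Verifying each step (starting from the post-abort pool):
  pool = (3, 3, 3)
  W2: need (1, 0, 1) fits (3, 3, 3); releases (3, 2, 3), pool now (6, 5, 6)
  W8: need (4, 3, 6) fits (6, 5, 6); releases (2, 2, 0), pool now (8, 7, 6)
  W7: need (8, 2, 3) fits (8, 7, 6); releases (1, 1, 0), pool now (9, 8, 6)


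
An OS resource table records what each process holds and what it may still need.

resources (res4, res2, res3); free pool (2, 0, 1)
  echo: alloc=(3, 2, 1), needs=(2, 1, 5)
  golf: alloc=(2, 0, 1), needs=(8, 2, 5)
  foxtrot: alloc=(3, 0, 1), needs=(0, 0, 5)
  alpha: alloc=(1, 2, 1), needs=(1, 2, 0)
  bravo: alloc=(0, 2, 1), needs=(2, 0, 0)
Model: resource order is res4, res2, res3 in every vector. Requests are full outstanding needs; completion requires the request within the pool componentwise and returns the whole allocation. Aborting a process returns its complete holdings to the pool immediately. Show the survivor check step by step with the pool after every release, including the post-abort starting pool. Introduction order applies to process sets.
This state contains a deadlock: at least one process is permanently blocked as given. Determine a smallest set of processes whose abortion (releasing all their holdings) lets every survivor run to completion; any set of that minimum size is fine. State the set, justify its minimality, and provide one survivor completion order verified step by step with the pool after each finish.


Minimum abort set: echo and foxtrot.
Key observation: no ordering could ever have run golf before the abort of echo and foxtrot; with (6, 2, 2) back in the pool it fits at step 3.
Why nothing smaller works — every single abort fails: echo alone leaves golf blocked (short on res4 and res3); golf alone leaves echo blocked (short on res3); foxtrot alone leaves echo blocked (short on res3); alpha alone leaves echo blocked (short on res3); bravo alone leaves echo blocked (short on res3).
The survivors complete as bravo, alpha, golf. Step-by-step check (starting from the post-abort pool):
  pool = (8, 2, 3)
  bravo needs (2, 0, 0) <= (8, 2, 3) -> finishes; pool += (0, 2, 1) = (8, 4, 4)
  alpha needs (1, 2, 0) <= (8, 4, 4) -> finishes; pool += (1, 2, 1) = (9, 6, 5)
  golf needs (8, 2, 5) <= (9, 6, 5) -> finishes; pool += (2, 0, 1) = (11, 6, 6)


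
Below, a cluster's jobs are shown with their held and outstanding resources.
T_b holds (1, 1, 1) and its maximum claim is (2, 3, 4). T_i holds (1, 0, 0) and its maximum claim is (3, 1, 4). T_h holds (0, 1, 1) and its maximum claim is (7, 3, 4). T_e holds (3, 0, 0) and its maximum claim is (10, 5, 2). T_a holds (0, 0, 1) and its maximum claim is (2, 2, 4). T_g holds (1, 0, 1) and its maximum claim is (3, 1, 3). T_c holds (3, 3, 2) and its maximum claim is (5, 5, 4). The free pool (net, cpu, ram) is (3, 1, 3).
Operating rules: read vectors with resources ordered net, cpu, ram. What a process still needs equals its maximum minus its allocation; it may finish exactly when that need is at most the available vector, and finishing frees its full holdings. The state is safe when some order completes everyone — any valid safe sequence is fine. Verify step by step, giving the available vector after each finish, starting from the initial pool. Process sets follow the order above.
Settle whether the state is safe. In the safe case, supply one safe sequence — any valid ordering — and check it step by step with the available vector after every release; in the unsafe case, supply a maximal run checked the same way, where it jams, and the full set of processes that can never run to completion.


The state is UNSAFE.
Key observation: once T_g, T_i finish, the pool peaks at (5, 1, 4) — and every remaining process still needs more cpu than that.
A maximal execution: T_g, T_i — then nothing else fits. Walking it through:
  pool = (3, 1, 3)
  T_g: need (2, 1, 2) fits (3, 1, 3); releases (1, 0, 1), pool now (4, 1, 4)
  T_i: need (2, 1, 4) fits (4, 1, 4); releases (1, 0, 0), pool now (5, 1, 4)
  T_b still needs (1, 2, 3) but only (5, 1, 4) is free — short on cpu
  T_h still needs (7, 2, 3) but only (5, 1, 4) is free — short on net and cpu
  T_e still needs (7, 5, 2) but only (5, 1, 4) is free — short on net and cpu
  T_a still needs (2, 2, 3) but only (5, 1, 4) is free — short on cpu
  T_c still needs (2, 2, 2) but only (5, 1, 4) is free — short on cpu
Permanently blocked: T_b, T_h, T_e, T_a and T_c.


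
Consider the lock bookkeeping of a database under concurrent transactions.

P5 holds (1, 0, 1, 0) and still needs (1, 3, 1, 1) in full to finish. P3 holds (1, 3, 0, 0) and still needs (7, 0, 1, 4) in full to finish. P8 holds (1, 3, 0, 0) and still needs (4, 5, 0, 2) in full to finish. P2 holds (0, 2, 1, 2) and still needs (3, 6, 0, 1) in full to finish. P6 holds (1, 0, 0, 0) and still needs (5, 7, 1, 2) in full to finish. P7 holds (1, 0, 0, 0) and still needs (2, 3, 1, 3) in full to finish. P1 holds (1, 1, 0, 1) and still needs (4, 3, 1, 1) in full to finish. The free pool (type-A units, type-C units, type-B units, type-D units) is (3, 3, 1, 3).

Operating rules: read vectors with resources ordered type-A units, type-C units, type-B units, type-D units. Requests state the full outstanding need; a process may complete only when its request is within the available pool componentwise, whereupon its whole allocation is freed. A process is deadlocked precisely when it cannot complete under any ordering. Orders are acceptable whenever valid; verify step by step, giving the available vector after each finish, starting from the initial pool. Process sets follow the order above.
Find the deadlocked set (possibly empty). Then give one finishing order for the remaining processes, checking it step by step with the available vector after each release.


Deadlocked: P3, P8, P2 and P6.
Key observation: after P5, P7, P1 the pool peaks at (6, 4, 2, 4), and each blocked process is short somewhere: P3 on type-A units; P8 on type-C units; P2 on type-C units; P6 on type-C units.
The rest can finish in the order P5, P7, P1. Walking it through:
  pool = (3, 3, 1, 3)
  P5: need (1, 3, 1, 1) fits (3, 3, 1, 3); releases (1, 0, 1, 0), pool now (4, 3, 2, 3)
  P7: need (2, 3, 1, 3) fits (4, 3, 2, 3); releases (1, 0, 0, 0), pool now (5, 3, 2, 3)
  P1: need (4, 3, 1, 1) fits (5, 3, 2, 3); releases (1, 1, 0, 1), pool now (6, 4, 2, 4)
The stuck group stays short no matter what:
  P3 cannot run: need (7, 0, 1, 4) vs free (6, 4, 2, 4) (insufficient type-A units)
  P8 cannot run: need (4, 5, 0, 2) vs free (6, 4, 2, 4) (insufficient type-C units)
  P2 cannot run: need (3, 6, 0, 1) vs free (6, 4, 2, 4) (insufficient type-C units)
  P6 cannot run: need (5, 7, 1, 2) vs free (6, 4, 2, 4) (insufficient type-C units)


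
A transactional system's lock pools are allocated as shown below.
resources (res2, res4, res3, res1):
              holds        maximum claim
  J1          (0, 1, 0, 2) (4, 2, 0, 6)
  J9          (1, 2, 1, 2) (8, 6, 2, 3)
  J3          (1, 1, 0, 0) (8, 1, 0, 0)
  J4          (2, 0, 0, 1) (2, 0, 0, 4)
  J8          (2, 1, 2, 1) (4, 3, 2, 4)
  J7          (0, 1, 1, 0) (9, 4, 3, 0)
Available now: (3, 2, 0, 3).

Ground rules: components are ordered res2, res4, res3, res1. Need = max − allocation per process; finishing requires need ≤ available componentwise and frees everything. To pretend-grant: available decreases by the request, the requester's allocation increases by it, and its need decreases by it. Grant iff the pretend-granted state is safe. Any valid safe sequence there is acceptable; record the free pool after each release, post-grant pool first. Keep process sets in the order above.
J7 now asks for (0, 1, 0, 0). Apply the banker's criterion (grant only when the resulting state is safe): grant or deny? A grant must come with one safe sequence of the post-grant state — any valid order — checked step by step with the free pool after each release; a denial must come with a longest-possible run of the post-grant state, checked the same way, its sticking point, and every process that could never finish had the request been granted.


GRANT: granting preserves safety; a valid post-grant sequence is J4, J1, J8, J3, J9, J7.
Key observation: post-grant, (3, 1, 0, 3) remains, and an order beginning with J4 completes everyone.
Step-by-step check of the post-grant state:
  pool = (3, 1, 0, 3)
  run J4 (needs (0, 0, 0, 3), free (3, 1, 0, 3)); after release of (2, 0, 0, 1) the pool is (5, 1, 0, 4)
  run J1 (needs (4, 1, 0, 4), free (5, 1, 0, 4)); after release of (0, 1, 0, 2) the pool is (5, 2, 0, 6)
  run J8 (needs (2, 2, 0, 3), free (5, 2, 0, 6)); after release of (2, 1, 2, 1) the pool is (7, 3, 2, 7)
  run J3 (needs (7, 0, 0, 0), free (7, 3, 2, 7)); after release of (1, 1, 0, 0) the pool is (8, 4, 2, 7)
  run J9 (needs (7, 4, 1, 1), free (8, 4, 2, 7)); after release of (1, 2, 1, 2) the pool is (9, 6, 3, 9)
  run J7 (needs (9, 2, 2, 0), free (9, 6, 3, 9)); after release of (0, 2, 1, 0) the pool is (9, 8, 4, 9)


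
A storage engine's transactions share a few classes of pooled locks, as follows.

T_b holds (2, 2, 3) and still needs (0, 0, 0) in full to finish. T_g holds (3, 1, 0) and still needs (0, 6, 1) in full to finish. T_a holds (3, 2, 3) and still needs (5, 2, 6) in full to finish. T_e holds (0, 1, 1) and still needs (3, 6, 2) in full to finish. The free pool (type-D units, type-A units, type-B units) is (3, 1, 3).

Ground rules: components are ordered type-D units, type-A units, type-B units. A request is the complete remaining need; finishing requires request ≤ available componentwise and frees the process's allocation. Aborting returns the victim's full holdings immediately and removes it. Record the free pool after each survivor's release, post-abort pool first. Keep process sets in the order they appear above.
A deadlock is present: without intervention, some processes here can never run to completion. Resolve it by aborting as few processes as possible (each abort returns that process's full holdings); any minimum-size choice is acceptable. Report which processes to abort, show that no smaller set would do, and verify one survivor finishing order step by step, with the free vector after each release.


Abort T_e.
Key observation: before aborting T_e, T_g was permanently blocked — no order could ever run it; afterwards it completes at step 3.
Why nothing smaller works: aborting no one leaves the state deadlocked as given.
The survivors complete as T_b, T_a, T_g. Step-by-step check (starting from the post-abort pool):
  pool = (3, 2, 4)
  T_b: need (0, 0, 0) fits (3, 2, 4); releases (2, 2, 3), pool now (5, 4, 7)
  T_a: need (5, 2, 6) fits (5, 4, 7); releases (3, 2, 3), pool now (8, 6, 10)
  T_g: need (0, 6, 1) fits (8, 6, 10); releases (3, 1, 0), pool now (11, 7, 10)


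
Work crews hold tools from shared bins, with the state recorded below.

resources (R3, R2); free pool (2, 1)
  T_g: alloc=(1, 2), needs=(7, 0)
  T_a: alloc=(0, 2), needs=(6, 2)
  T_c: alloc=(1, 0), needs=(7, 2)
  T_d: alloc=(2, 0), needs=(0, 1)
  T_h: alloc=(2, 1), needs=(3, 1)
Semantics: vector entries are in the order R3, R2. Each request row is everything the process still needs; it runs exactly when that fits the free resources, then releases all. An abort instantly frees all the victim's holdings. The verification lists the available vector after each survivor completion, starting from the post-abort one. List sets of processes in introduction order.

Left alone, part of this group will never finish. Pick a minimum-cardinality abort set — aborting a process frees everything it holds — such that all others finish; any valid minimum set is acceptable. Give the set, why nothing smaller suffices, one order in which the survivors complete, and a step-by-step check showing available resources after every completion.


Abort T_g.
Key observation: aborting T_g returns (1, 2), and T_c — hopeless before — runs at step 4 with the returned capacity in the pool.
Minimality: the empty abort set fails — the state is deadlocked as it stands.
The survivors complete as T_h, T_d, T_a, T_c. Check, step by step (starting from the post-abort pool):
  pool = (3, 3)
  T_h: need (3, 1) fits (3, 3); releases (2, 1), pool now (5, 4)
  T_d: need (0, 1) fits (5, 4); releases (2, 0), pool now (7, 4)
  T_a: need (6, 2) fits (7, 4); releases (0, 2), pool now (7, 6)
  T_c: need (7, 2) fits (7, 6); releases (1, 0), pool now (8, 6)


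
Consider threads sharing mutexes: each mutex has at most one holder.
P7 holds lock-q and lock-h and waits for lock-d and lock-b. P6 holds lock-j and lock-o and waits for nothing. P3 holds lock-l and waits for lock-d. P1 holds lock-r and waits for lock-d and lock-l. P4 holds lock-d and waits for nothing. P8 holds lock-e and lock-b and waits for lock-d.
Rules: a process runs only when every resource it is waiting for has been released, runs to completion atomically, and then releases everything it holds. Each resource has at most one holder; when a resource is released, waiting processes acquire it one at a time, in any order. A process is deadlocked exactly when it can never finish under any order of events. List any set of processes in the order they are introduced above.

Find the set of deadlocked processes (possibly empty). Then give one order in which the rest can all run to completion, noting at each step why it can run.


Nothing here is deadlocked.
Key observation: the waits form no ring: some process can always run, and its releases unblock the others one by one.
A valid finishing order for the others: P6, P4, P3, P8, P1, P7.
Verifying each step:
  run P6 (it waits on nothing); releases lock-j and lock-o
  run P4 (it waits on nothing); releases lock-d
  run P3 (all its waits — lock-d — are resolved); releases lock-l
  run P8 (all its waits — lock-d — are resolved); releases lock-e and lock-b
  run P1 (all its waits — lock-d and lock-l — are resolved); releases lock-r
  run P7 (all its waits — lock-d and lock-b — are resolved); releases lock-q and lock-h


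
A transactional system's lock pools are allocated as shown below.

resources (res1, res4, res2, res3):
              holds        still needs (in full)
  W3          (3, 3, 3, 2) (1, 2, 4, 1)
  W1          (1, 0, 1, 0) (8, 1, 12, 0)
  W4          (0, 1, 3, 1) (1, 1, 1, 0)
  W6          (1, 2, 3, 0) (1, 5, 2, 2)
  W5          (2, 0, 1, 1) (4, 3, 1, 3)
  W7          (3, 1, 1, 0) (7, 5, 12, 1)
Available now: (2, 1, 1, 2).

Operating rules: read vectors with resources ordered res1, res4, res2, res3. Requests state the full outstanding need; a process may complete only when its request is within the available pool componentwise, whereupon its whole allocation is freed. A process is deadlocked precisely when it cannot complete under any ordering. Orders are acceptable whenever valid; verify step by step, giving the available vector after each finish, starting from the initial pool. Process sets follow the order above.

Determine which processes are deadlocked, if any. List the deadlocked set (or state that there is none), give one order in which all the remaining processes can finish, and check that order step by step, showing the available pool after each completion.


Deadlocked: W1 and W7.
Key observation: res2 is the bottleneck — with W4, W3, W6, W5 done the pool holds (8, 7, 11, 6), short of every remaining need.
A valid finishing order for the others: W4, W3, W6, W5. Verifying each step:
  pool = (2, 1, 1, 2)
  run W4 (needs (1, 1, 1, 0), free (2, 1, 1, 2)); after release of (0, 1, 3, 1) the pool is (2, 2, 4, 3)
  run W3 (needs (1, 2, 4, 1), free (2, 2, 4, 3)); after release of (3, 3, 3, 2) the pool is (5, 5, 7, 5)
  run W6 (needs (1, 5, 2, 2), free (5, 5, 7, 5)); after release of (1, 2, 3, 0) the pool is (6, 7, 10, 5)
  run W5 (needs (4, 3, 1, 3), free (6, 7, 10, 5)); after release of (2, 0, 1, 1) the pool is (8, 7, 11, 6)
None of the blocked processes ever fits:
  W1 still needs (8, 1, 12, 0) but only (8, 7, 11, 6) is free — short on res2
  W7 still needs (7, 5, 12, 1) but only (8, 7, 11, 6) is free — short on res2


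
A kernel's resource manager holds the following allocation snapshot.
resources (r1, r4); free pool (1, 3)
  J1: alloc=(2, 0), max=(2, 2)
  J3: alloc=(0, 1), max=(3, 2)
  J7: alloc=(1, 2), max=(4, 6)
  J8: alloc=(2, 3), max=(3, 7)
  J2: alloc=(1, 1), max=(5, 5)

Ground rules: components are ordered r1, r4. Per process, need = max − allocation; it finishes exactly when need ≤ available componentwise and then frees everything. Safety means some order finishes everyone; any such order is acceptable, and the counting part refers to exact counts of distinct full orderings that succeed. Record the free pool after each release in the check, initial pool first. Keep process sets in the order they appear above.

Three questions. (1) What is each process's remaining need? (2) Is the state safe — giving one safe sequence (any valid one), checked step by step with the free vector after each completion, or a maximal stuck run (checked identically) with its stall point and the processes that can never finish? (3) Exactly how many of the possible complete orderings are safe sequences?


(1) Outstanding need per process (order r1, r4):
  J1: (0, 2)
  J3: (3, 1)
  J7: (3, 4)
  J8: (1, 4)
  J2: (4, 4)
(2) The state is SAFE; one workable sequence: J1, J3, J7, J8, J2.
Key observation: J3 is the earliest step where a requested resource binds exactly: need (3, 1), pool (3, 3) at its turn.
Walking it through:
  pool = (1, 3)
  J1: need (0, 2) fits (1, 3); releases (2, 0), pool now (3, 3)
  J3: need (3, 1) fits (3, 3); releases (0, 1), pool now (3, 4)
  J7: need (3, 4) fits (3, 4); releases (1, 2), pool now (4, 6)
  J8: need (1, 4) fits (4, 6); releases (2, 3), pool now (6, 9)
  J2: need (4, 4) fits (6, 9); releases (1, 1), pool now (7, 10)
(3) Precisely 4 of the possible complete orderings are safe sequences.


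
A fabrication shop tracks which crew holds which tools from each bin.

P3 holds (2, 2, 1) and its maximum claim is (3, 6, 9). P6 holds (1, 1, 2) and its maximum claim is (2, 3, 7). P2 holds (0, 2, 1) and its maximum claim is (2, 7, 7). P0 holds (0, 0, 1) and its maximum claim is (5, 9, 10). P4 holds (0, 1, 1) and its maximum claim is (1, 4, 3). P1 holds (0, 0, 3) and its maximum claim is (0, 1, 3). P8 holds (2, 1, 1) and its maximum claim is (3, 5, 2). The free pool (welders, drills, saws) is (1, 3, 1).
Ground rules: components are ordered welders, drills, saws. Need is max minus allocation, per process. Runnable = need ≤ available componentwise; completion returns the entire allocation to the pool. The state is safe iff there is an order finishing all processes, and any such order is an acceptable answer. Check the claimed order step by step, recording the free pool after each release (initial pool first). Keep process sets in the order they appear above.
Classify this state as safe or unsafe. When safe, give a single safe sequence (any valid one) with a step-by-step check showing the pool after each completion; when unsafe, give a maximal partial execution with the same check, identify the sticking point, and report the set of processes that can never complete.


The state is SAFE; one workable sequence: P1, P4, P8, P6, P2, P3, P0.
Key observation: at P4 the run first touches a limit — (1, 3, 2) against (1, 3, 4), exact on a resource it actually requests.
Verifying each step:
  pool = (1, 3, 1)
  P1 needs (0, 1, 0) <= (1, 3, 1) -> finishes; pool += (0, 0, 3) = (1, 3, 4)
  P4 needs (1, 3, 2) <= (1, 3, 4) -> finishes; pool += (0, 1, 1) = (1, 4, 5)
  P8 needs (1, 4, 1) <= (1, 4, 5) -> finishes; pool += (2, 1, 1) = (3, 5, 6)
  P6 needs (1, 2, 5) <= (3, 5, 6) -> finishes; pool += (1, 1, 2) = (4, 6, 8)
  P2 needs (2, 5, 6) <= (4, 6, 8) -> finishes; pool += (0, 2, 1) = (4, 8, 9)
  P3 needs (1, 4, 8) <= (4, 8, 9) -> finishes; pool += (2, 2, 1) = (6, 10, 10)
  P0 needs (5, 9, 9) <= (6, 10, 10) -> finishes; pool += (0, 0, 1) = (6, 10, 11)


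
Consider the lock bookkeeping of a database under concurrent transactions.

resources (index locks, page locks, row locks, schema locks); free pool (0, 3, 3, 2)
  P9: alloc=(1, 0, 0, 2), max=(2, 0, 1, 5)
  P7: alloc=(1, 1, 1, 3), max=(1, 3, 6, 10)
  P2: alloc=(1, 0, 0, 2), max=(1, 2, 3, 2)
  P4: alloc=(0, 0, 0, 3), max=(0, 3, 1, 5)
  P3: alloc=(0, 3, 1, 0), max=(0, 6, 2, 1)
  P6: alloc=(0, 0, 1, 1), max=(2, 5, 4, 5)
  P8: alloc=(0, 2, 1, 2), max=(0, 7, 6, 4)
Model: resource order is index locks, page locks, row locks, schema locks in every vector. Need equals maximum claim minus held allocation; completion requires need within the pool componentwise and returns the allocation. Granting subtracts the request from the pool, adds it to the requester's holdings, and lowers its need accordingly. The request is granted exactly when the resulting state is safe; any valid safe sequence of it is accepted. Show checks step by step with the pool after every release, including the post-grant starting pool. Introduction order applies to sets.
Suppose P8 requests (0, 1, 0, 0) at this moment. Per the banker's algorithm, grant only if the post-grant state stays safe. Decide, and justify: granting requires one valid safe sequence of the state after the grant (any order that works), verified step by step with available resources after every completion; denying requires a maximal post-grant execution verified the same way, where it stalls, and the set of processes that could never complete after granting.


DENY: after the grant no complete ordering would exist.
Key observation: after P2, P9 the pool peaks at (2, 2, 3, 6), and each blocked process is short somewhere: P7 on row locks, schema locks; P4 on page locks; P3 on page locks; P6 on page locks; P8 on page locks, row locks.
After a pretend grant, a maximal execution: P2, P9 — then nothing else fits. Step-by-step check:
  pool = (0, 2, 3, 2)
  P2: need (0, 2, 3, 0) fits (0, 2, 3, 2); releases (1, 0, 0, 2), pool now (1, 2, 3, 4)
  P9: need (1, 0, 1, 3) fits (1, 2, 3, 4); releases (1, 0, 0, 2), pool now (2, 2, 3, 6)
  P7 cannot run: need (0, 2, 5, 7) vs free (2, 2, 3, 6) (insufficient row locks and schema locks)
  P4 cannot run: need (0, 3, 1, 2) vs free (2, 2, 3, 6) (insufficient page locks)
  P3 cannot run: need (0, 3, 1, 1) vs free (2, 2, 3, 6) (insufficient page locks)
  P6 cannot run: need (2, 5, 3, 4) vs free (2, 2, 3, 6) (insufficient page locks)
  P8 cannot run: need (0, 4, 5, 2) vs free (2, 2, 3, 6) (insufficient page locks and row locks)
Processes that could never finish after the grant: P7, P4, P3, P6 and P8.


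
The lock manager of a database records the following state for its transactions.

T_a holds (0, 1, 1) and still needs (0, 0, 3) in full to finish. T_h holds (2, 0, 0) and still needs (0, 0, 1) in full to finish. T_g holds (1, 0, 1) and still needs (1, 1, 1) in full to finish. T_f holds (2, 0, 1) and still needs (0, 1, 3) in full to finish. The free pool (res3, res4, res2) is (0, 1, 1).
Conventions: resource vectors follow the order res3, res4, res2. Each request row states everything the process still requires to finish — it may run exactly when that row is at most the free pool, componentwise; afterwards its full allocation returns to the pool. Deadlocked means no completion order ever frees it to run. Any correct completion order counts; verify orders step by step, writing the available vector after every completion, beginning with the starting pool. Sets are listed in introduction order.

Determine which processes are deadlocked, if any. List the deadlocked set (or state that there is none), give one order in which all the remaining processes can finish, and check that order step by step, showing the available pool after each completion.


Deadlocked: T_a and T_f.
Key observation: even finishing T_h, T_g leaves just (3, 1, 2) free — too little res2 for any of the remaining processes.
A valid finishing order for the others: T_h, T_g. Check, step by step:
  pool = (0, 1, 1)
  T_h: need (0, 0, 1) fits (0, 1, 1); releases (2, 0, 0), pool now (2, 1, 1)
  T_g: need (1, 1, 1) fits (2, 1, 1); releases (1, 0, 1), pool now (3, 1, 2)
The blocked processes can never fit:
  T_a cannot run: need (0, 0, 3) vs free (3, 1, 2) (insufficient res2)
  T_f cannot run: need (0, 1, 3) vs free (3, 1, 2) (insufficient res2)


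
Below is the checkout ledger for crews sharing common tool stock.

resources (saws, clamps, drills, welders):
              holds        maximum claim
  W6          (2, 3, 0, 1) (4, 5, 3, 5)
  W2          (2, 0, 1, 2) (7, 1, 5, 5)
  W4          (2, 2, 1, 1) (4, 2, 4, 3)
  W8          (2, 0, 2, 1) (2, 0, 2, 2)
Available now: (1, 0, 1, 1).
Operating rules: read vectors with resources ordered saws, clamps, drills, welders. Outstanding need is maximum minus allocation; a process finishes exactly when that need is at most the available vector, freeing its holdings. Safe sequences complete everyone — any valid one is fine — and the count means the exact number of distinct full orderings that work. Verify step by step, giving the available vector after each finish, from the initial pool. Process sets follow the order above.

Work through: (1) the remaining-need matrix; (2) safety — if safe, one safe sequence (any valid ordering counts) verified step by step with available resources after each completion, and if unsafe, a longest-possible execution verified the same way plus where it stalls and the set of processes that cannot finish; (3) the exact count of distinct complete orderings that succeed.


(1) Remaining need (order saws, clamps, drills, welders):
  W6: (2, 2, 3, 4)
  W2: (5, 1, 4, 3)
  W4: (2, 0, 3, 2)
  W8: (0, 0, 0, 1)
(2) The state is SAFE; one workable sequence: W8, W4, W2, W6.
Key observation: the order's first zero-slack moment is W8 ((0, 0, 0, 1) needed, (1, 0, 1, 1) free — a requested resource with nothing to spare).
Step-by-step check:
  pool = (1, 0, 1, 1)
  run W8 (needs (0, 0, 0, 1), free (1, 0, 1, 1)); after release of (2, 0, 2, 1) the pool is (3, 0, 3, 2)
  run W4 (needs (2, 0, 3, 2), free (3, 0, 3, 2)); after release of (2, 2, 1, 1) the pool is (5, 2, 4, 3)
  run W2 (needs (5, 1, 4, 3), free (5, 2, 4, 3)); after release of (2, 0, 1, 2) the pool is (7, 2, 5, 5)
  run W6 (needs (2, 2, 3, 4), free (7, 2, 5, 5)); after release of (2, 3, 0, 1) the pool is (9, 5, 5, 6)
(3) The exact count: 1 of the possible complete orderings is a safe sequence.
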